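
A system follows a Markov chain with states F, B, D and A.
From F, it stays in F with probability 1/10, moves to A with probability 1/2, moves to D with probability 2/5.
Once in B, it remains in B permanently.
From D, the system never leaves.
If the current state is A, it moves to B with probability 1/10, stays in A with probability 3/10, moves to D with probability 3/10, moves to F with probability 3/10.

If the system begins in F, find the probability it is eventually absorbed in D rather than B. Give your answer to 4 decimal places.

0.8958

Let h(s) be the probability of absorption at D starting from transient state s. Then h(D) = 1 and h(B) = 0. By first-step analysis:
h(F) = 0.1·h(F) + 0.4·1 + 0.5·h(A)
h(A) = 0.3·h(F) + 0.1·0 + 0.3·1 + 0.3·h(A)
Solving: h(F) = 0.8958, h(A) = 0.8125.
Starting from F, the probability is 0.8958.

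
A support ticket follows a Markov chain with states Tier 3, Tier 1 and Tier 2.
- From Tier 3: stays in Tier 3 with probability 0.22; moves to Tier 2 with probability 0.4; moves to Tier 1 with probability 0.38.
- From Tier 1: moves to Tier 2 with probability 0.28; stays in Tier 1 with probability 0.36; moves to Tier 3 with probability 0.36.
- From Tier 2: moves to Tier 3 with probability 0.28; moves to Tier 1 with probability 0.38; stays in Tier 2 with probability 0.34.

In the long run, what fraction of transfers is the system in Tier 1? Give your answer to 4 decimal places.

0.3725

Let the stationary distribution be π with π = πP and π_1 + π_2 + π_3 = 1.
π_1 = 0.22·π_1 + 0.36·π_2 + 0.28·π_3
π_2 = 0.38·π_1 + 0.36·π_2 + 0.38·π_3
Solving with the normalization constraint gives π = (0.2923, 0.3725, 0.3352).
So the stationary probability of Tier 1 is 0.3725.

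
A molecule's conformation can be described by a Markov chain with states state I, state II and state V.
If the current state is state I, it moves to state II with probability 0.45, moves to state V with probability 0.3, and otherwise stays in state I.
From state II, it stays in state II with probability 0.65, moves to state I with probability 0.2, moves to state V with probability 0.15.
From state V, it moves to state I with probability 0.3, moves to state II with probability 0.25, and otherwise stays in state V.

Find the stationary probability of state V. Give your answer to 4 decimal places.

Let the stationary distribution be π with π = πP and π_1 + π_2 + π_3 = 1.
π_1 = 0.25·π_1 + 0.2·π_2 + 0.3·π_3
π_2 = 0.45·π_1 + 0.65·π_2 + 0.25·π_3
Solving with the normalization constraint gives π = (0.2385, 0.4962, 0.2654).
So the stationary probability of state V is 0.2654.

0.2654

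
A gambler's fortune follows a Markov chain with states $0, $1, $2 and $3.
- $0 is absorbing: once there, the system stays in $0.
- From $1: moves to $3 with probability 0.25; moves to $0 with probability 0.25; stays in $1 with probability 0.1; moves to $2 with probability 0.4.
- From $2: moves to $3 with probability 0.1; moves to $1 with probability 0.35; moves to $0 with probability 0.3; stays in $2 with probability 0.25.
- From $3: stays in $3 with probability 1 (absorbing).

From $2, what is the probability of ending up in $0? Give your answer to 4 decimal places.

0.6682

Let h(s) be the probability of absorption at $0 starting from transient state s. Then h($0) = 1 and h($3) = 0. By first-step analysis:
h($1) = 0.25·1 + 0.1·h($1) + 0.4·h($2) + 0.25·0
h($2) = 0.3·1 + 0.35·h($1) + 0.25·h($2) + 0.1·0
Solving: h($1) = 0.5748, h($2) = 0.6682.
Starting from $2, the probability is 0.6682.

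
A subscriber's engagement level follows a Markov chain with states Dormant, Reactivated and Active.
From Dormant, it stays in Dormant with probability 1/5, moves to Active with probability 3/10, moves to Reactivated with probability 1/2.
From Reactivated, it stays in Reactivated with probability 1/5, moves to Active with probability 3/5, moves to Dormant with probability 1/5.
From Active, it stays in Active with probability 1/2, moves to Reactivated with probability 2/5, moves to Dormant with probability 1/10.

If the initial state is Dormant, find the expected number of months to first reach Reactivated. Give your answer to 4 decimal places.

Let t(s) be the expected number of months to first reach Reactivated from state s, with t(Reactivated) = 0. Conditioning on the first month:
t(Dormant) = 1 + 0.2·t(Dormant) + 0.3·t(Active)
t(Active) = 1 + 0.1·t(Dormant) + 0.5·t(Active)
Solving: t(Dormant) = 2.1622, t(Active) = 2.4324.
Expected months from Dormant to Reactivated: 2.1622.

2.1622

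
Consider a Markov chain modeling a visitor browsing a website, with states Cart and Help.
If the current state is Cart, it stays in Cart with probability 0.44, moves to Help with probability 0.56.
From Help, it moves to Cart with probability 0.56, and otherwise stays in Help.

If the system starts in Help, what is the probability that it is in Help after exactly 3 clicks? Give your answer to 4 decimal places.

0.4991

Propagate the distribution vector 3 clicks from Help.
After 0 clicks: (0.0000, 1.0000)
After 1 click: (0.5600, 0.4400)
After 2 clicks: (0.4928, 0.5072)
After 3 clicks: (0.5009, 0.4991)
P(in Help after 3 clicks) = 0.4991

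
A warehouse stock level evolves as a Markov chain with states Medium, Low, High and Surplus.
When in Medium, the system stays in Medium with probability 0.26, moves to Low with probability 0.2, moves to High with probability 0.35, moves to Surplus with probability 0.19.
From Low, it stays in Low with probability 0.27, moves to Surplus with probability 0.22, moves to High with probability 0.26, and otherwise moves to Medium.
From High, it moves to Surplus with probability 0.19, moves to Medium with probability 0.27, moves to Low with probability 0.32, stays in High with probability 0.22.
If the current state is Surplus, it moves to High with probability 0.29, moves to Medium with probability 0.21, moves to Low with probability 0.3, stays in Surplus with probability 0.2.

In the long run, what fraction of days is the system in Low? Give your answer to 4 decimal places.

Let the stationary distribution be π with π = πP and π_1 + π_2 + π_3 + π_4 = 1.
π_1 = 0.26·π_1 + 0.25·π_2 + 0.27·π_3 + 0.21·π_4
π_2 = 0.2·π_1 + 0.27·π_2 + 0.32·π_3 + 0.3·π_4
π_3 = 0.35·π_1 + 0.26·π_2 + 0.22·π_3 + 0.29·π_4
Solving with the normalization constraint gives π = (0.2500, 0.2724, 0.2774, 0.2002).
So the stationary probability of Low is 0.2724.

0.2724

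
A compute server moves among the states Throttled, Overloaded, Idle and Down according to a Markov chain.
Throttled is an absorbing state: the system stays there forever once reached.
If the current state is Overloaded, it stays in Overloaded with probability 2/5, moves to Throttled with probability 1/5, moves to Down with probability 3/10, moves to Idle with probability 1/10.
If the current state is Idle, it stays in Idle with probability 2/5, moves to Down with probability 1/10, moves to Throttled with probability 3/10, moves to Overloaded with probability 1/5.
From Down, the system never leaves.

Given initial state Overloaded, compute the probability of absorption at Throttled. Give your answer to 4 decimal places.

0.4412

Let h(s) be the probability of absorption at Throttled starting from transient state s. Then h(Throttled) = 1 and h(Down) = 0. By first-step analysis:
h(Overloaded) = 0.2·1 + 0.4·h(Overloaded) + 0.1·h(Idle) + 0.3·0
h(Idle) = 0.3·1 + 0.2·h(Overloaded) + 0.4·h(Idle) + 0.1·0
Solving: h(Overloaded) = 0.4412, h(Idle) = 0.6471.
Starting from Overloaded, the probability is 0.4412.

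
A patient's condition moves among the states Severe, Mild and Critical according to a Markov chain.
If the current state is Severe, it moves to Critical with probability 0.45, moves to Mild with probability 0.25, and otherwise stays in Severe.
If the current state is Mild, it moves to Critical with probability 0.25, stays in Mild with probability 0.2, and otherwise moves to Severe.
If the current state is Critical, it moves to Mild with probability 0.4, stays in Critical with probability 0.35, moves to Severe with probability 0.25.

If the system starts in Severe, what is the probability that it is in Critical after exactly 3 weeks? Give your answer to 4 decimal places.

0.3535

Propagate the distribution vector 3 weeks from Severe.
After 0 weeks: (1.0000, 0.0000, 0.0000)
After 1 week: (0.3000, 0.2500, 0.4500)
After 2 weeks: (0.3400, 0.3050, 0.3550)
After 3 weeks: (0.3585, 0.2880, 0.3535)
P(in Critical after 3 weeks) = 0.3535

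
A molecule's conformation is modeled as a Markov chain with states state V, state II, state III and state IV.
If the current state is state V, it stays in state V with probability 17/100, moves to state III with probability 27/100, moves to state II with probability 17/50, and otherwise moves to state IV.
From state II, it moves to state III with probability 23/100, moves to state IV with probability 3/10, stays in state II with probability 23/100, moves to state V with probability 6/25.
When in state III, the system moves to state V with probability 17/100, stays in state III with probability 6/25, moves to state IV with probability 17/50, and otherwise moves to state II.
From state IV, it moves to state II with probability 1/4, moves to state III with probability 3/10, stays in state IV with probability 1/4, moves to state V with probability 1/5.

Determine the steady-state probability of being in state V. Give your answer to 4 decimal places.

0.1968

Let the stationary distribution be π with π = πP and π_1 + π_2 + π_3 + π_4 = 1.
π_1 = 0.17·π_1 + 0.24·π_2 + 0.17·π_3 + 0.2·π_4
π_2 = 0.34·π_1 + 0.23·π_2 + 0.25·π_3 + 0.25·π_4
π_3 = 0.27·π_1 + 0.23·π_2 + 0.24·π_3 + 0.3·π_4
Solving with the normalization constraint gives π = (0.1968, 0.2625, 0.2601, 0.2806).
So the stationary probability of state V is 0.1968.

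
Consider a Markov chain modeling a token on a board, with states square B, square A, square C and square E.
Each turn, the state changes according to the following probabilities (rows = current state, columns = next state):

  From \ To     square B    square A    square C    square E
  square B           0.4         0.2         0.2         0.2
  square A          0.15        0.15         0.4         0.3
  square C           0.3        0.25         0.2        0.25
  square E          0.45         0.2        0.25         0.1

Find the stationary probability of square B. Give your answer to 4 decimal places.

0.3349

Let the stationary distribution be π with π = πP and π_1 + π_2 + π_3 + π_4 = 1.
π_1 = 0.4·π_1 + 0.15·π_2 + 0.3·π_3 + 0.45·π_4
π_2 = 0.2·π_1 + 0.15·π_2 + 0.25·π_3 + 0.2·π_4
π_3 = 0.2·π_1 + 0.4·π_2 + 0.2·π_3 + 0.25·π_4
Solving with the normalization constraint gives π = (0.3349, 0.2024, 0.2511, 0.2116).
So the stationary probability of square B is 0.3349.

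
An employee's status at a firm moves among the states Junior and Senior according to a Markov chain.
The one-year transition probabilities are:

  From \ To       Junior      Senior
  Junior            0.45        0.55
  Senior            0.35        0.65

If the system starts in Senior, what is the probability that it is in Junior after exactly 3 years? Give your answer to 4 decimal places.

Propagate the distribution vector 3 years from Senior.
After 0 years: (0.0000, 1.0000)
After 1 year: (0.3500, 0.6500)
After 2 years: (0.3850, 0.6150)
After 3 years: (0.3885, 0.6115)
P(in Junior after 3 years) = 0.3885

0.3885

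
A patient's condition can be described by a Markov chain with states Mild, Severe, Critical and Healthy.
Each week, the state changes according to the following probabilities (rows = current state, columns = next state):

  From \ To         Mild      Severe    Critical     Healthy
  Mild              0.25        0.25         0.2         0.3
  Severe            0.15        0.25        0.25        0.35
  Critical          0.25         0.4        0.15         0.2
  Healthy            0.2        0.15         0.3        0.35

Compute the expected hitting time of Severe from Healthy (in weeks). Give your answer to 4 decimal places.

4.2976

Let t(s) be the expected number of weeks to first reach Severe from state s, with t(Severe) = 0. Conditioning on the first week:
t(Mild) = 1 + 0.25·t(Mild) + 0.2·t(Critical) + 0.3·t(Healthy)
t(Critical) = 1 + 0.25·t(Mild) + 0.15·t(Critical) + 0.2·t(Healthy)
t(Healthy) = 1 + 0.2·t(Mild) + 0.3·t(Critical) + 0.35·t(Healthy)
Solving: t(Mild) = 3.9452, t(Critical) = 3.3480, t(Healthy) = 4.2976.
Expected weeks from Healthy to Severe: 4.2976.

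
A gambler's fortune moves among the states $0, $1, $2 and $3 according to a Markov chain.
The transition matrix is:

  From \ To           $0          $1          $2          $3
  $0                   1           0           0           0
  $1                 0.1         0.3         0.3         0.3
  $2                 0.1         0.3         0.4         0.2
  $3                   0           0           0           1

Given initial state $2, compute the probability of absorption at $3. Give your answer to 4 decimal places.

Let h(s) be the probability of absorption at $3 starting from transient state s. Then h($3) = 1 and h($0) = 0. By first-step analysis:
h($1) = 0.1·0 + 0.3·h($1) + 0.3·h($2) + 0.3·1
h($2) = 0.1·0 + 0.3·h($1) + 0.4·h($2) + 0.2·1
Solving: h($1) = 0.7273, h($2) = 0.6970.
Starting from $2, the probability is 0.6970.

0.6970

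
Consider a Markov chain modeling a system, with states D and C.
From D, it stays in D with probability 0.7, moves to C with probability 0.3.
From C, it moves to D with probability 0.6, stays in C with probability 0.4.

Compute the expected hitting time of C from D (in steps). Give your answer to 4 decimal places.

3.3333

Let t(s) be the expected number of steps to first reach C from state s, with t(C) = 0. Conditioning on the first step:
t(D) = 1 + 0.7·t(D)
Solving: t(D) = 3.3333.
Expected steps from D to C: 3.3333.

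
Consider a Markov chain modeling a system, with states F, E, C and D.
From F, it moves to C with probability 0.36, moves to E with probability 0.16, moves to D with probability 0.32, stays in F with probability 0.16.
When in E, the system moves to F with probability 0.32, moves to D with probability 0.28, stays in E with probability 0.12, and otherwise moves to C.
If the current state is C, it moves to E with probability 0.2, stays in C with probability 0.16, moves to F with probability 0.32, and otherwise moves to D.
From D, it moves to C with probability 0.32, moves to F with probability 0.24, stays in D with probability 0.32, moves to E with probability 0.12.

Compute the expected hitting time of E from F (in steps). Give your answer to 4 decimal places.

Let t(s) be the expected number of steps to first reach E from state s, with t(E) = 0. Conditioning on the first step:
t(F) = 1 + 0.16·t(F) + 0.36·t(C) + 0.32·t(D)
t(C) = 1 + 0.32·t(F) + 0.16·t(C) + 0.32·t(D)
t(D) = 1 + 0.24·t(F) + 0.32·t(C) + 0.32·t(D)
Solving: t(F) = 6.2983, t(C) = 6.0883, t(D) = 6.5586.
Expected steps from F to E: 6.2983.

6.2983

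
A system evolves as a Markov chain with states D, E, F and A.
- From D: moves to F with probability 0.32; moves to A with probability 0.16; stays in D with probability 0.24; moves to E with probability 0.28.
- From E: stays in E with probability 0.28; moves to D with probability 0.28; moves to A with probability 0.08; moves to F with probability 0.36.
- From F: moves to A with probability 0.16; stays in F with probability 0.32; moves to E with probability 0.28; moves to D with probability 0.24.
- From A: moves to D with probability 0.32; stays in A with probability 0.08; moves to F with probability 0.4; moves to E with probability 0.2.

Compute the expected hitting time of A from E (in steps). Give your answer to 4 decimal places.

Let t(s) be the expected number of steps to first reach A from state s, with t(A) = 0. Conditioning on the first step:
t(D) = 1 + 0.24·t(D) + 0.28·t(E) + 0.32·t(F)
t(E) = 1 + 0.28·t(D) + 0.28·t(E) + 0.36·t(F)
t(F) = 1 + 0.24·t(D) + 0.28·t(E) + 0.32·t(F)
Solving: t(D) = 7.2674, t(E) = 7.8488, t(F) = 7.2674.
Expected steps from E to A: 7.8488.

7.8488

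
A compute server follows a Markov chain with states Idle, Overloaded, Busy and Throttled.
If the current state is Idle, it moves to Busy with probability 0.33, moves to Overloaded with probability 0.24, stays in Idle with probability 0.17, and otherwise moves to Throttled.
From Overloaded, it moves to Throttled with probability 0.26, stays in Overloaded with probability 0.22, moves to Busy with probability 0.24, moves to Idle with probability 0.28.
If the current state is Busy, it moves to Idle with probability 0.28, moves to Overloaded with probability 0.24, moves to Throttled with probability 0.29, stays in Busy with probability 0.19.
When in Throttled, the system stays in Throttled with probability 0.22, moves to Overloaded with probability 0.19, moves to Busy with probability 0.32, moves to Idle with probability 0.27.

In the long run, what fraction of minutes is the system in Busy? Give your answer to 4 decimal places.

Let the stationary distribution be π with π = πP and π_1 + π_2 + π_3 + π_4 = 1.
π_1 = 0.17·π_1 + 0.28·π_2 + 0.28·π_3 + 0.27·π_4
π_2 = 0.24·π_1 + 0.22·π_2 + 0.24·π_3 + 0.19·π_4
π_3 = 0.33·π_1 + 0.24·π_2 + 0.19·π_3 + 0.32·π_4
Solving with the normalization constraint gives π = (0.2499, 0.2227, 0.2696, 0.2578).
So the stationary probability of Busy is 0.2696.

0.2696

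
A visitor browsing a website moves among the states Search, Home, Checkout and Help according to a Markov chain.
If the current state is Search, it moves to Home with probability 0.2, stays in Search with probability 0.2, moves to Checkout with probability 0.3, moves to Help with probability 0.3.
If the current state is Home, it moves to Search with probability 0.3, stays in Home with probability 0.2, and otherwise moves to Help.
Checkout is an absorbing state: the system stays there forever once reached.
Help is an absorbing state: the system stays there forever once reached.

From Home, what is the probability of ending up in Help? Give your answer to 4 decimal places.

0.8448

Let h(s) be the probability of absorption at Help starting from transient state s. Then h(Help) = 1 and h(Checkout) = 0. By first-step analysis:
h(Search) = 0.2·h(Search) + 0.2·h(Home) + 0.3·0 + 0.3·1
h(Home) = 0.3·h(Search) + 0.2·h(Home) + 0.5·1
Solving: h(Search) = 0.5862, h(Home) = 0.8448.
Starting from Home, the probability is 0.8448.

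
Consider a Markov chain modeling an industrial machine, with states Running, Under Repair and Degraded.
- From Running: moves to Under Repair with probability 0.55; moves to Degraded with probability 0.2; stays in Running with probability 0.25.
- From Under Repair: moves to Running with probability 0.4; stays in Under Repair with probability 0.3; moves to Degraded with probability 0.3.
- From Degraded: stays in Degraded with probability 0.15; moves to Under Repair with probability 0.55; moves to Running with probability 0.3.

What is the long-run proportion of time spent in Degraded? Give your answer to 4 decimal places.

Let the stationary distribution be π with π = πP and π_1 + π_2 + π_3 = 1.
π_1 = 0.25·π_1 + 0.4·π_2 + 0.3·π_3
π_2 = 0.55·π_1 + 0.3·π_2 + 0.55·π_3
Solving with the normalization constraint gives π = (0.3276, 0.4400, 0.2324).
So the stationary probability of Degraded is 0.2324.

0.2324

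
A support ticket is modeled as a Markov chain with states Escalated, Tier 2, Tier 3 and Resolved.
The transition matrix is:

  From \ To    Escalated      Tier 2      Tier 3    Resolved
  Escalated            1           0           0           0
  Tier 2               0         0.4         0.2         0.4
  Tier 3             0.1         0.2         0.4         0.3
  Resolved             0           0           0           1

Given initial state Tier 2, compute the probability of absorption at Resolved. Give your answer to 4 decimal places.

Let h(s) be the probability of absorption at Resolved starting from transient state s. Then h(Resolved) = 1 and h(Escalated) = 0. By first-step analysis:
h(Tier 2) = 0.4·h(Tier 2) + 0.2·h(Tier 3) + 0.4·1
h(Tier 3) = 0.1·0 + 0.2·h(Tier 2) + 0.4·h(Tier 3) + 0.3·1
Solving: h(Tier 2) = 0.9375, h(Tier 3) = 0.8125.
Starting from Tier 2, the probability is 0.9375.

0.9375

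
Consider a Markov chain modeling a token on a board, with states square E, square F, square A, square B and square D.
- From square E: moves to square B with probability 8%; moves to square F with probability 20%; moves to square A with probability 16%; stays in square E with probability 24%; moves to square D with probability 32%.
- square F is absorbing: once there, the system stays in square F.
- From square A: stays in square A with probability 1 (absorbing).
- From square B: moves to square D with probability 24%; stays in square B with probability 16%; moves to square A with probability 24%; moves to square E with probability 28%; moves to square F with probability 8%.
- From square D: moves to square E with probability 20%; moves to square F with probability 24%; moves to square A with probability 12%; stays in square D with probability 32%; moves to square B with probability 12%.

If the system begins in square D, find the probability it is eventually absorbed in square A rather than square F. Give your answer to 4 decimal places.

0.4014

Let h(s) be the probability of absorption at square A starting from transient state s. Then h(square A) = 1 and h(square F) = 0. By first-step analysis:
h(square E) = 0.24·h(square E) + 0.2·0 + 0.16·1 + 0.08·h(square B) + 0.32·h(square D)
h(square B) = 0.28·h(square E) + 0.08·0 + 0.24·1 + 0.16·h(square B) + 0.24·h(square D)
h(square D) = 0.2·h(square E) + 0.24·0 + 0.12·1 + 0.12·h(square B) + 0.32·h(square D)
Solving: h(square E) = 0.4370, h(square B) = 0.5461, h(square D) = 0.4014.
Starting from square D, the probability is 0.4014.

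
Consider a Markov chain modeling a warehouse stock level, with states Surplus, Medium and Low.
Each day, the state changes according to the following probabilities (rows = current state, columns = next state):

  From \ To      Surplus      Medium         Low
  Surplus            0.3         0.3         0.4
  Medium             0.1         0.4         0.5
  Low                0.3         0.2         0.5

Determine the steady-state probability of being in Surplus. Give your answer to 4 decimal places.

Let the stationary distribution be π with π = πP and π_1 + π_2 + π_3 = 1.
π_1 = 0.3·π_1 + 0.1·π_2 + 0.3·π_3
π_2 = 0.3·π_1 + 0.4·π_2 + 0.2·π_3
Solving with the normalization constraint gives π = (0.2439, 0.2805, 0.4756).
So the stationary probability of Surplus is 0.2439.

0.2439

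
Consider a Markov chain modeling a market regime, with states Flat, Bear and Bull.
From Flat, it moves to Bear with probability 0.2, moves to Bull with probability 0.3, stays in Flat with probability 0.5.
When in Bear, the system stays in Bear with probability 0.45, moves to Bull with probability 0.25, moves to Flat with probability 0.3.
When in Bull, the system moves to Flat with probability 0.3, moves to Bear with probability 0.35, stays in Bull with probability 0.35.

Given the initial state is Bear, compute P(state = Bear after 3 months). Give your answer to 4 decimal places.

Propagate the distribution vector 3 months from Bear.
After 0 months: (0.0000, 1.0000, 0.0000)
After 1 month: (0.3000, 0.4500, 0.2500)
After 2 months: (0.3600, 0.3500, 0.2900)
After 3 months: (0.3720, 0.3310, 0.2970)
P(in Bear after 3 months) = 0.3310

0.3310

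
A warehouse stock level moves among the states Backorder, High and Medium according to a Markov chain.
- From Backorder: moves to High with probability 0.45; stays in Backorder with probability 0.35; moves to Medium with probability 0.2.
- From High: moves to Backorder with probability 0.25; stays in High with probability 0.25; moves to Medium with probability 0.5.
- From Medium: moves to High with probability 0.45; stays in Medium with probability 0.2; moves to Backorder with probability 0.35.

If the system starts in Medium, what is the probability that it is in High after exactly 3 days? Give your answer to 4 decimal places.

0.3780

Propagate the distribution vector 3 days from Medium.
After 0 days: (0.0000, 0.0000, 1.0000)
After 1 day: (0.3500, 0.4500, 0.2000)
After 2 days: (0.3050, 0.3600, 0.3350)
After 3 days: (0.3140, 0.3780, 0.3080)
P(in High after 3 days) = 0.3780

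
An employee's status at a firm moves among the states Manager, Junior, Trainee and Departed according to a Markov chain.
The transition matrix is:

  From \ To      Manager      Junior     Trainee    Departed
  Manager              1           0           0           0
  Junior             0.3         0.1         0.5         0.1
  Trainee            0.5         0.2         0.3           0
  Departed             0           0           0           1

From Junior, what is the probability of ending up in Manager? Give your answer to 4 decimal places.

0.8679

Let h(s) be the probability of absorption at Manager starting from transient state s. Then h(Manager) = 1 and h(Departed) = 0. By first-step analysis:
h(Junior) = 0.3·1 + 0.1·h(Junior) + 0.5·h(Trainee) + 0.1·0
h(Trainee) = 0.5·1 + 0.2·h(Junior) + 0.3·h(Trainee)
Solving: h(Junior) = 0.8679, h(Trainee) = 0.9623.
Starting from Junior, the probability is 0.8679.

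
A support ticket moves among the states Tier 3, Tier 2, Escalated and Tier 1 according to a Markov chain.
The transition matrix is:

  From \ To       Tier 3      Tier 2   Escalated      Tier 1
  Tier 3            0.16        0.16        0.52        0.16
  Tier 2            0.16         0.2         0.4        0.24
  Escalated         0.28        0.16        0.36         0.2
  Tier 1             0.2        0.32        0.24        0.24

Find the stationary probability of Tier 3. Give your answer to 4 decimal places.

0.2136

Let the stationary distribution be π with π = πP and π_1 + π_2 + π_3 + π_4 = 1.
π_1 = 0.16·π_1 + 0.16·π_2 + 0.28·π_3 + 0.2·π_4
π_2 = 0.16·π_1 + 0.2·π_2 + 0.16·π_3 + 0.32·π_4
π_3 = 0.52·π_1 + 0.4·π_2 + 0.36·π_3 + 0.24·π_4
Solving with the normalization constraint gives π = (0.2136, 0.2013, 0.3773, 0.2078).
So the stationary probability of Tier 3 is 0.2136.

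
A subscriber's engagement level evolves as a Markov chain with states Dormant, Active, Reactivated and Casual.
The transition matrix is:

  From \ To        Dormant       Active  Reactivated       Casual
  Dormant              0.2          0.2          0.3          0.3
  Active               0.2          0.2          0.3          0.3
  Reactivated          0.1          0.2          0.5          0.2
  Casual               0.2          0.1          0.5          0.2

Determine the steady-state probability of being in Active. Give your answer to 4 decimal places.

Let the stationary distribution be π with π = πP and π_1 + π_2 + π_3 + π_4 = 1.
π_1 = 0.2·π_1 + 0.2·π_2 + 0.1·π_3 + 0.2·π_4
π_2 = 0.2·π_1 + 0.2·π_2 + 0.2·π_3 + 0.1·π_4
π_3 = 0.3·π_1 + 0.3·π_2 + 0.5·π_3 + 0.5·π_4
Solving with the normalization constraint gives π = (0.1567, 0.1767, 0.4333, 0.2333).
So the stationary probability of Active is 0.1767.

0.1767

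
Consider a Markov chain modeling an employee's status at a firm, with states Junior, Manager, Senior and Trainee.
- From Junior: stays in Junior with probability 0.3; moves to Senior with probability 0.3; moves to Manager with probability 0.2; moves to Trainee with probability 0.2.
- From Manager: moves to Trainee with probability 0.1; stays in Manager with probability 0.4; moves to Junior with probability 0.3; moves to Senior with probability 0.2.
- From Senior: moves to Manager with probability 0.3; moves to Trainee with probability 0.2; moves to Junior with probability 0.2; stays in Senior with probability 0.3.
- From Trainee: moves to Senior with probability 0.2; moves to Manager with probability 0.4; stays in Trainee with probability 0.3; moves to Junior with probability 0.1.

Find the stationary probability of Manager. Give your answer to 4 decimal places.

0.3275

Let the stationary distribution be π with π = πP and π_1 + π_2 + π_3 + π_4 = 1.
π_1 = 0.3·π_1 + 0.3·π_2 + 0.2·π_3 + 0.1·π_4
π_2 = 0.2·π_1 + 0.4·π_2 + 0.3·π_3 + 0.4·π_4
π_3 = 0.3·π_1 + 0.2·π_2 + 0.3·π_3 + 0.2·π_4
Solving with the normalization constraint gives π = (0.2380, 0.3275, 0.2487, 0.1858).
So the stationary probability of Manager is 0.3275.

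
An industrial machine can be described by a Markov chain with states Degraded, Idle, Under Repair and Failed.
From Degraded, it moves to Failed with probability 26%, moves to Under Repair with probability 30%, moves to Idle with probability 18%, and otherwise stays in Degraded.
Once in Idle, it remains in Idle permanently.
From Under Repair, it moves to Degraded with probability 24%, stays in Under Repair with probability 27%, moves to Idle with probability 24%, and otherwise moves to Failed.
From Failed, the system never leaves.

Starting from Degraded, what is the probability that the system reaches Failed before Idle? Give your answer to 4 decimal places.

0.5656

Let h(s) be the probability of absorption at Failed starting from transient state s. Then h(Failed) = 1 and h(Idle) = 0. By first-step analysis:
h(Degraded) = 0.26·h(Degraded) + 0.18·0 + 0.3·h(Under Repair) + 0.26·1
h(Under Repair) = 0.24·h(Degraded) + 0.24·0 + 0.27·h(Under Repair) + 0.25·1
Solving: h(Degraded) = 0.5656, h(Under Repair) = 0.5284.
Starting from Degraded, the probability is 0.5656.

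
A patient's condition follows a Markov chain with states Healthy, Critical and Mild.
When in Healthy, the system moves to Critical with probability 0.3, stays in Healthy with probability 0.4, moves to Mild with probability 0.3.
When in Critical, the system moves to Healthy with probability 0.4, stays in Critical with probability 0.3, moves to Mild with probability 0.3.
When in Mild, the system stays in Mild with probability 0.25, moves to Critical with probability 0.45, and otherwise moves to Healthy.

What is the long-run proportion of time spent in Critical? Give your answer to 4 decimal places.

Let the stationary distribution be π with π = πP and π_1 + π_2 + π_3 = 1.
π_1 = 0.4·π_1 + 0.4·π_2 + 0.3·π_3
π_2 = 0.3·π_1 + 0.3·π_2 + 0.45·π_3
Solving with the normalization constraint gives π = (0.3714, 0.3429, 0.2857).
So the stationary probability of Critical is 0.3429.

0.3429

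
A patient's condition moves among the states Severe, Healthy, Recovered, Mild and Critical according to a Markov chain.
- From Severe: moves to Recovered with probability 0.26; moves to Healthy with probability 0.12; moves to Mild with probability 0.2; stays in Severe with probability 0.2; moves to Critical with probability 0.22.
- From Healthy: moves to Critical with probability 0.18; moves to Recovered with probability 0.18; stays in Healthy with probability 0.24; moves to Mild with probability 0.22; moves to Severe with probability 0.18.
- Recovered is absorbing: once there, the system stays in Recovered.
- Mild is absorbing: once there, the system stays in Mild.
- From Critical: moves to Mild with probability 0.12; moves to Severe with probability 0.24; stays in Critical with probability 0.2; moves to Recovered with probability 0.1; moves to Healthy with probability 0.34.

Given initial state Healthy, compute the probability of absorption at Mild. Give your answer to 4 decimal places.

Let h(s) be the probability of absorption at Mild starting from transient state s. Then h(Mild) = 1 and h(Recovered) = 0. By first-step analysis:
h(Severe) = 0.2·h(Severe) + 0.12·h(Healthy) + 0.26·0 + 0.2·1 + 0.22·h(Critical)
h(Healthy) = 0.18·h(Severe) + 0.24·h(Healthy) + 0.18·0 + 0.22·1 + 0.18·h(Critical)
h(Critical) = 0.24·h(Severe) + 0.34·h(Healthy) + 0.1·0 + 0.12·1 + 0.2·h(Critical)
Solving: h(Severe) = 0.4693, h(Healthy) = 0.5220, h(Critical) = 0.5127.
Starting from Healthy, the probability is 0.5220.

0.5220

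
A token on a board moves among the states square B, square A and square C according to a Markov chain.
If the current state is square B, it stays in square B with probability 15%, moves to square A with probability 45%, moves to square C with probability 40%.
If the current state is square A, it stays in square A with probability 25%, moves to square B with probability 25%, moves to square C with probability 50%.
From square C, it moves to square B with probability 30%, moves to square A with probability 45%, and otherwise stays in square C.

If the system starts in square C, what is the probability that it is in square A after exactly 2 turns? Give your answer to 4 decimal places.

0.3600

Sum over the intermediate state after 1 turn:
P = P(square C→square B)·P(square B→square A) + P(square C→square A)·P(square A→square A) + P(square C→square C)·P(square C→square A)
  = 0.3×0.45 + 0.45×0.25 + 0.25×0.45
  = 0.1350 + 0.1125 + 0.1125 = 0.3600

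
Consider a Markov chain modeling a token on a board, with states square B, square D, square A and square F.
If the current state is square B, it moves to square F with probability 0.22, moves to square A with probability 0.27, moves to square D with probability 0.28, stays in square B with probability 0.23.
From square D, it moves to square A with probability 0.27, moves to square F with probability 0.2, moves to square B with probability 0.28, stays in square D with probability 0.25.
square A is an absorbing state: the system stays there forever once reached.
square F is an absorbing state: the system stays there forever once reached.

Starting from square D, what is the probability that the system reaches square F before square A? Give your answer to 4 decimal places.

0.4320

Let h(s) be the probability of absorption at square F starting from transient state s. Then h(square F) = 1 and h(square A) = 0. By first-step analysis:
h(square B) = 0.23·h(square B) + 0.28·h(square D) + 0.27·0 + 0.22·1
h(square D) = 0.28·h(square B) + 0.25·h(square D) + 0.27·0 + 0.2·1
Solving: h(square B) = 0.4428, h(square D) = 0.4320.
Starting from square D, the probability is 0.4320.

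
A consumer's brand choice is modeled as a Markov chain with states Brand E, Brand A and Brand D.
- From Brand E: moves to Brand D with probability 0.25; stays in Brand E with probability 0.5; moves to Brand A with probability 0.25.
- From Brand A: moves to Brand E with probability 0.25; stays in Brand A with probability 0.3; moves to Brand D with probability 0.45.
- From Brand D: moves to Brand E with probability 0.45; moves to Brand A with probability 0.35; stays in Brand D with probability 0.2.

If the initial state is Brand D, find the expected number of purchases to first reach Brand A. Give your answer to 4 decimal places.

3.3043

Let t(s) be the expected number of purchases to first reach Brand A from state s, with t(Brand A) = 0. Conditioning on the first purchase:
t(Brand E) = 1 + 0.5·t(Brand E) + 0.25·t(Brand D)
t(Brand D) = 1 + 0.45·t(Brand E) + 0.2·t(Brand D)
Solving: t(Brand E) = 3.6522, t(Brand D) = 3.3043.
Expected purchases from Brand D to Brand A: 3.3043.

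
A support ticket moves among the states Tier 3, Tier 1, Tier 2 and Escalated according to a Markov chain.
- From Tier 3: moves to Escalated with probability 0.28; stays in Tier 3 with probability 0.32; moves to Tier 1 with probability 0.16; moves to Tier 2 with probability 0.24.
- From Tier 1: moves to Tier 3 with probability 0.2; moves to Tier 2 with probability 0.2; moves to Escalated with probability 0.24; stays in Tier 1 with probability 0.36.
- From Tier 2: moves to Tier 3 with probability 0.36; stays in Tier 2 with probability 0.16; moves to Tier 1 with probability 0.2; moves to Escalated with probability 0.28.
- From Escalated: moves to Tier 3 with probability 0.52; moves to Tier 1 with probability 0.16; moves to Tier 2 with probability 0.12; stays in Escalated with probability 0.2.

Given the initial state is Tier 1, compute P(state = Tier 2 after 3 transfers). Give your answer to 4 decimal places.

0.1864

Propagate the distribution vector 3 transfers from Tier 1.
After 0 transfers: (0.0000, 1.0000, 0.0000, 0.0000)
After 1 transfer: (0.2000, 0.3600, 0.2000, 0.2400)
After 2 transfers: (0.3328, 0.2400, 0.1808, 0.2464)
After 3 transfers: (0.3477, 0.2152, 0.1864, 0.2507)
P(in Tier 2 after 3 transfers) = 0.1864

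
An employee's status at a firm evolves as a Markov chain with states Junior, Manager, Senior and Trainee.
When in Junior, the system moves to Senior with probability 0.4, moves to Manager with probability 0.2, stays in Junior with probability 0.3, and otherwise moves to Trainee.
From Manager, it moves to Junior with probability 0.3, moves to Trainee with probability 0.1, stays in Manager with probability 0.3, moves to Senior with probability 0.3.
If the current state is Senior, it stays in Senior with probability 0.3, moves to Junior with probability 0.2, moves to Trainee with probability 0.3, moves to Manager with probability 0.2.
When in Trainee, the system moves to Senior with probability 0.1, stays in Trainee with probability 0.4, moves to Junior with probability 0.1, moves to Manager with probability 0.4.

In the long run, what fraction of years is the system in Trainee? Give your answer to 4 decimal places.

Let the stationary distribution be π with π = πP and π_1 + π_2 + π_3 + π_4 = 1.
π_1 = 0.3·π_1 + 0.3·π_2 + 0.2·π_3 + 0.1·π_4
π_2 = 0.2·π_1 + 0.3·π_2 + 0.2·π_3 + 0.4·π_4
π_3 = 0.4·π_1 + 0.3·π_2 + 0.3·π_3 + 0.1·π_4
Solving with the normalization constraint gives π = (0.2277, 0.2716, 0.2783, 0.2224).
So the stationary probability of Trainee is 0.2224.

0.2224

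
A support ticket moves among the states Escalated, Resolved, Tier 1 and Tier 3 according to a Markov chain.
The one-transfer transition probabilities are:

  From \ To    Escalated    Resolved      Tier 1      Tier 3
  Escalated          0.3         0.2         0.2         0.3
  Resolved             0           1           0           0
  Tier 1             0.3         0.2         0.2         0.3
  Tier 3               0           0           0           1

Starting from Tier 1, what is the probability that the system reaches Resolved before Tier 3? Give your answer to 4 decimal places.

Let h(s) be the probability of absorption at Resolved starting from transient state s. Then h(Resolved) = 1 and h(Tier 3) = 0. By first-step analysis:
h(Escalated) = 0.3·h(Escalated) + 0.2·1 + 0.2·h(Tier 1) + 0.3·0
h(Tier 1) = 0.3·h(Escalated) + 0.2·1 + 0.2·h(Tier 1) + 0.3·0
Solving: h(Escalated) = 0.4000, h(Tier 1) = 0.4000.
Starting from Tier 1, the probability is 0.4000.

0.4000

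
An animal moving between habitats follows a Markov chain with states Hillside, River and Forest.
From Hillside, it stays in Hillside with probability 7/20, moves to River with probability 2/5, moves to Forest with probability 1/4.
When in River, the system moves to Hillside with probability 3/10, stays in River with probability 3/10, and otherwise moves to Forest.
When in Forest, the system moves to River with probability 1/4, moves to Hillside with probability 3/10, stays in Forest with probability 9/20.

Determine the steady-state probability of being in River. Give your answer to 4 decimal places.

Let the stationary distribution be π with π = πP and π_1 + π_2 + π_3 = 1.
π_1 = 0.35·π_1 + 0.3·π_2 + 0.3·π_3
π_2 = 0.4·π_1 + 0.3·π_2 + 0.25·π_3
Solving with the normalization constraint gives π = (0.3158, 0.3130, 0.3712).
So the stationary probability of River is 0.3130.

0.3130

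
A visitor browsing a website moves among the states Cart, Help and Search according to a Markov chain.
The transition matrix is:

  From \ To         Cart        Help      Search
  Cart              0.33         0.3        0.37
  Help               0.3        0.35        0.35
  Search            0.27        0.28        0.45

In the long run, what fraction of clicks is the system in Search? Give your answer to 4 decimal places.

Let the stationary distribution be π with π = πP and π_1 + π_2 + π_3 = 1.
π_1 = 0.33·π_1 + 0.3·π_2 + 0.27·π_3
π_2 = 0.3·π_1 + 0.35·π_2 + 0.28·π_3
Solving with the normalization constraint gives π = (0.2970, 0.3075, 0.3955).
So the stationary probability of Search is 0.3955.

0.3955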